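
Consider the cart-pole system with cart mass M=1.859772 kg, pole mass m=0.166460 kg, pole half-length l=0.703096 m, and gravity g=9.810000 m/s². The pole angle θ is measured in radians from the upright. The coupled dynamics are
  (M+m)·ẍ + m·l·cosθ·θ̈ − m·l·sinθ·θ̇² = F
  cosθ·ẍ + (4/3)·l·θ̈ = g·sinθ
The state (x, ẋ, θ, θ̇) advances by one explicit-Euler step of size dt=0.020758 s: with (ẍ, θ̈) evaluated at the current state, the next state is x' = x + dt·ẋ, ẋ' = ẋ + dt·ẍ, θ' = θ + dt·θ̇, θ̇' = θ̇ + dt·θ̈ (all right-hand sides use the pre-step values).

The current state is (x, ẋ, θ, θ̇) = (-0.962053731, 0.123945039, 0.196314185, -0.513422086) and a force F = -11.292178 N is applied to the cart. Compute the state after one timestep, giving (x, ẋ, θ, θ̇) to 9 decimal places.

(-0.959480880, -0.001513813, 0.185656569, -0.339794223)

sinθ=0.195055645, cosθ=0.980792177
temp = (F + m·l·θ̇²·sinθ)/(M+m) = (-11.292178 + 0.006017722)/2.026232 = -5.570023708
θ̈ = (g·sinθ − cosθ·temp)/(l·(4/3 − m·cos²θ/(M+m))) = 8.364383044
ẍ = temp − m·l·θ̈·cosθ/(M+m) = -6.043879566
Euler: x'=-0.962053731+0.020758·0.123945039=-0.959480880, ẋ'=0.123945039+0.020758·-6.043879566=-0.001513813
       θ'=0.196314185+0.020758·-0.513422086=0.185656569, θ̇'=-0.513422086+0.020758·8.364383044=-0.339794223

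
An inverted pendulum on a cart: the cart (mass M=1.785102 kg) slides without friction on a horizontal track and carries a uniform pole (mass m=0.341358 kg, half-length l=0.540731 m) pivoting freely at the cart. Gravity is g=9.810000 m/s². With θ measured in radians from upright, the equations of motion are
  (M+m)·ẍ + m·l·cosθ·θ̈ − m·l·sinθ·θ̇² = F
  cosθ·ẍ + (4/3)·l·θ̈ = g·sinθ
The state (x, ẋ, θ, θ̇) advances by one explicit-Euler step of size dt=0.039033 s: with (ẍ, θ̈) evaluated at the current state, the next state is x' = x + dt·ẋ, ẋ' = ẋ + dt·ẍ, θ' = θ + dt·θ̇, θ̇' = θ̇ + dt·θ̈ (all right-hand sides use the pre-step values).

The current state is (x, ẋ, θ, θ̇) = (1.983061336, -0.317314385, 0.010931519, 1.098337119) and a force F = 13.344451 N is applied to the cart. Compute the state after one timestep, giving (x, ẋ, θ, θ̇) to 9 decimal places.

(1.970675604, -0.039364555, 0.053802912, 0.718646277)

sinθ=0.010931301, cosθ=0.999940252
temp = (F + m·l·θ̇²·sinθ)/(M+m) = (13.344451 + 0.002434078)/2.126460 = 6.276574720
θ̈ = (g·sinθ − cosθ·temp)/(l·(4/3 − m·cos²θ/(M+m))) = -9.727431705
ẍ = temp − m·l·θ̈·cosθ/(M+m) = 7.120893359
Euler: x'=1.983061336+0.039033·-0.317314385=1.970675604, ẋ'=-0.317314385+0.039033·7.120893359=-0.039364555
       θ'=0.010931519+0.039033·1.098337119=0.053802912, θ̇'=1.098337119+0.039033·-9.727431705=0.718646277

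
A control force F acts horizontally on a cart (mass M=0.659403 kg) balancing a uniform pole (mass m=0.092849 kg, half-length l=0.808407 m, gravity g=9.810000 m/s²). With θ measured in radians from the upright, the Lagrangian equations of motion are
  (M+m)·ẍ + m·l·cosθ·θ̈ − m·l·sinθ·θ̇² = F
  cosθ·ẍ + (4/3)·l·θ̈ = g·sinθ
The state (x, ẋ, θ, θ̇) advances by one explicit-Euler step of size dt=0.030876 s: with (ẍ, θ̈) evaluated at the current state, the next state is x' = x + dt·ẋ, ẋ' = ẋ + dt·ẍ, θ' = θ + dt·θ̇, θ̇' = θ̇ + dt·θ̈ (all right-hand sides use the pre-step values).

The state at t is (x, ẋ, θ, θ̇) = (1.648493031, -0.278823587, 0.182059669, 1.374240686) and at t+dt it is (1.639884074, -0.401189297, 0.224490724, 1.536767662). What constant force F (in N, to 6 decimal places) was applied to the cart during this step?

ẍ = (ẋ'−ẋ)/dt = (-0.401189297−-0.278823587)/0.030876 = -3.963134
θ̈ = (θ̇'−θ̇)/dt = (1.536767662−1.374240686)/0.030876 = 5.263861
sinθ=0.181056, cosθ=0.983473
F = (M+m)·ẍ + m·l·cosθ·θ̈ − m·l·sinθ·θ̇² = -2.981275 + 0.388574 − 0.025665 = -2.618366

F = -2.618366 N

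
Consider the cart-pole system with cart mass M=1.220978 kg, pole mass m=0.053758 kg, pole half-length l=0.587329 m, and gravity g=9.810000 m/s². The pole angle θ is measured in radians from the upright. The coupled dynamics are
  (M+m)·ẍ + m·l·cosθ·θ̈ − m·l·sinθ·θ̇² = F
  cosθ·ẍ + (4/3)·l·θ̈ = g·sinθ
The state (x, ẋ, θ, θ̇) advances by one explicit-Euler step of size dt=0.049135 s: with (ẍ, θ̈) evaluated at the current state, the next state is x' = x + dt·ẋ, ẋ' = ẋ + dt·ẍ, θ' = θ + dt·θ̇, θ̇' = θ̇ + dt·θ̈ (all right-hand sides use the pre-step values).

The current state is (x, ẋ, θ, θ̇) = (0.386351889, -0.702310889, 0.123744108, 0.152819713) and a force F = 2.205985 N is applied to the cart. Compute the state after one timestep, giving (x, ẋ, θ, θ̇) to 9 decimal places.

sinθ=0.123428542, cosθ=0.992353463
temp = (F + m·l·θ̇²·sinθ)/(M+m) = (2.205985 + 0.000091012)/1.274736 = 1.730614035
θ̈ = (g·sinθ − cosθ·temp)/(l·(4/3 − m·cos²θ/(M+m))) = -0.667638778
ẍ = temp − m·l·θ̈·cosθ/(M+m) = 1.747024173
Euler: x'=0.386351889+0.049135·-0.702310889=0.351843843, ẋ'=-0.702310889+0.049135·1.747024173=-0.616470856
       θ'=0.123744108+0.049135·0.152819713=0.131252905, θ̇'=0.152819713+0.049135·-0.667638778=0.120015282

(0.351843843, -0.616470856, 0.131252905, 0.120015282)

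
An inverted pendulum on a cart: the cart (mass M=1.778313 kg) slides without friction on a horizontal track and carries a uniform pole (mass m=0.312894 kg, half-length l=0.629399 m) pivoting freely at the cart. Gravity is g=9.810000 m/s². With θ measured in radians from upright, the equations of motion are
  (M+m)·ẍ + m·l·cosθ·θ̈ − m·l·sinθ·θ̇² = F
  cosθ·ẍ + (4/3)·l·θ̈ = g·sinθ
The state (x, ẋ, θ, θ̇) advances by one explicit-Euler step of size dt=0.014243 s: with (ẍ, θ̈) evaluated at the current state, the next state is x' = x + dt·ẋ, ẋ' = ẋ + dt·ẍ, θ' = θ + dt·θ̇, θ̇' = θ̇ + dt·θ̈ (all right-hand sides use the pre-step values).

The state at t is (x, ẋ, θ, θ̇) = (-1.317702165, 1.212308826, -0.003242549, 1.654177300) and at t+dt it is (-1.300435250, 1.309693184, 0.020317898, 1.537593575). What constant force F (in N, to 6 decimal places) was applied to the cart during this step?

F = 12.688087 N

ẍ = (ẋ'−ẋ)/dt = (1.309693184−1.212308826)/0.014243 = 6.837349
θ̈ = (θ̇'−θ̇)/dt = (1.537593575−1.654177300)/0.014243 = -8.185335
sinθ=-0.003243, cosθ=0.999995
F = (M+m)·ẍ + m·l·cosθ·θ̈ − m·l·sinθ·θ̇² = 14.298312 + -1.611972 − -0.001747 = 12.688087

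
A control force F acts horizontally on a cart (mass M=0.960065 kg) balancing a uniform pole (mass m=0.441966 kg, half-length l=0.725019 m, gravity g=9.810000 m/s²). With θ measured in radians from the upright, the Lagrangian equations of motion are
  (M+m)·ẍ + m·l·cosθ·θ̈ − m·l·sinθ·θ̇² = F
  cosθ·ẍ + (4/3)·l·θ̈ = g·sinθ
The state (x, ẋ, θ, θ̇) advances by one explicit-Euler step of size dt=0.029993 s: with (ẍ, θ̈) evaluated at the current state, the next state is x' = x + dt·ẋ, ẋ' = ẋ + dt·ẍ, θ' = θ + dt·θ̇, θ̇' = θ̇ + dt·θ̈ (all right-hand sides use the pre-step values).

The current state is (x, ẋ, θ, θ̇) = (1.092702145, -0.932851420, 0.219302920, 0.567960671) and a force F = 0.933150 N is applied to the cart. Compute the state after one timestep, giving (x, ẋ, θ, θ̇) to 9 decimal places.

sinθ=0.217549292, cosθ=0.976049336
temp = (F + m·l·θ̇²·sinθ)/(M+m) = (0.933150 + 0.022487048)/1.402031 = 0.681609071
θ̈ = (g·sinθ − cosθ·temp)/(l·(4/3 − m·cos²θ/(M+m))) = 1.961221357
ẍ = temp − m·l·θ̈·cosθ/(M+m) = 0.244108105
Euler: x'=1.092702145+0.029993·-0.932851420=1.064723132, ẋ'=-0.932851420+0.029993·0.244108105=-0.925529886
       θ'=0.219302920+0.029993·0.567960671=0.236337764, θ̇'=0.567960671+0.029993·1.961221357=0.626783583

(1.064723132, -0.925529886, 0.236337764, 0.626783583)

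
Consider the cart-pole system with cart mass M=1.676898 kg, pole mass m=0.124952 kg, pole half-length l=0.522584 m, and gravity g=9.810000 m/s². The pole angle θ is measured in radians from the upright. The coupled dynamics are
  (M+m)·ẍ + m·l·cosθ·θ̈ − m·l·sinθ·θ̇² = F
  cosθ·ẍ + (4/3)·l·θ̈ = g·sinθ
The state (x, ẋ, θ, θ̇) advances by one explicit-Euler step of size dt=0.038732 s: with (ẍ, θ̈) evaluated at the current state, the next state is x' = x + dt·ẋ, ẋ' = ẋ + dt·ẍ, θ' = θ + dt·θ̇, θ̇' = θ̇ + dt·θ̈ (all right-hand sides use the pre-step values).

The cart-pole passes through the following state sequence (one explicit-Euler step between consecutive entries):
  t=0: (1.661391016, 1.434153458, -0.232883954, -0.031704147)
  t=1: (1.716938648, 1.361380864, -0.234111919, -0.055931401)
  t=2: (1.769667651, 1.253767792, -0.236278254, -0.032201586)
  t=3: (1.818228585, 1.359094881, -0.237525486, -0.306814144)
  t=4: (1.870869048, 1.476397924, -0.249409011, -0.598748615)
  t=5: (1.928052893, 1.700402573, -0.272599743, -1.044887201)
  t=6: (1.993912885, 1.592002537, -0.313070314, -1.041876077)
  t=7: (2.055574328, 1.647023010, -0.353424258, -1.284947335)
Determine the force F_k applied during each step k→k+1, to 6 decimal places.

F_0 = -3.425178 N
F_1 = -4.967302 N
F_2 = 4.449830 N
F_3 = 4.980146 N
F_4 = 9.697822 N
F_5 = -5.018791 N
F_6 = 2.191563 N

step 0→1:
  ẍ = (ẋ'−ẋ)/dt = (1.361380864−1.434153458)/0.038732 = -1.878875
  θ̈ = (θ̇'−θ̇)/dt = (-0.055931401−-0.031704147)/0.038732 = -0.625510
  sinθ=-0.230785, cosθ=0.973005
  F = (M+m)·ẍ + m·l·cosθ·θ̈ − m·l·sinθ·θ̇² = -3.385451 + -0.039742 − -0.000015 = -3.425178
step 1→2:
  ẍ = (ẋ'−ẋ)/dt = (1.253767792−1.361380864)/0.038732 = -2.778402
  θ̈ = (θ̇'−θ̇)/dt = (-0.032201586−-0.055931401)/0.038732 = 0.612667
  sinθ=-0.231979, cosθ=0.972721
  F = (M+m)·ẍ + m·l·cosθ·θ̈ − m·l·sinθ·θ̇² = -5.006264 + 0.038915 − -0.000047 = -4.967302
step 2→3:
  ẍ = (ẋ'−ẋ)/dt = (1.359094881−1.253767792)/0.038732 = 2.719382
  θ̈ = (θ̇'−θ̇)/dt = (-0.306814144−-0.032201586)/0.038732 = -7.090069
  sinθ=-0.234086, cosθ=0.972216
  F = (M+m)·ẍ + m·l·cosθ·θ̈ − m·l·sinθ·θ̇² = 4.899918 + -0.450104 − -0.000016 = 4.449830
step 3→4:
  ẍ = (ẋ'−ẋ)/dt = (1.476397924−1.359094881)/0.038732 = 3.028582
  θ̈ = (θ̇'−θ̇)/dt = (-0.598748615−-0.306814144)/0.038732 = -7.537294
  sinθ=-0.235298, cosθ=0.971923
  F = (M+m)·ẍ + m·l·cosθ·θ̈ − m·l·sinθ·θ̇² = 5.457051 + -0.478351 − -0.001446 = 4.980146
step 4→5:
  ẍ = (ẋ'−ẋ)/dt = (1.700402573−1.476397924)/0.038732 = 5.783452
  θ̈ = (θ̇'−θ̇)/dt = (-1.044887201−-0.598748615)/0.038732 = -11.518604
  sinθ=-0.246831, cosθ=0.969058
  F = (M+m)·ẍ + m·l·cosθ·θ̈ − m·l·sinθ·θ̇² = 10.420912 + -0.728868 − -0.005778 = 9.697822
step 5→6:
  ẍ = (ẋ'−ẋ)/dt = (1.592002537−1.700402573)/0.038732 = -2.798720
  θ̈ = (θ̇'−θ̇)/dt = (-1.041876077−-1.044887201)/0.038732 = 0.077743
  sinθ=-0.269236, cosθ=0.963074
  F = (M+m)·ẍ + m·l·cosθ·θ̈ − m·l·sinθ·θ̇² = -5.042874 + 0.004889 − -0.019194 = -5.018791
step 6→7:
  ẍ = (ẋ'−ẋ)/dt = (1.647023010−1.592002537)/0.038732 = 1.420543
  θ̈ = (θ̇'−θ̇)/dt = (-1.284947335−-1.041876077)/0.038732 = -6.275722
  sinθ=-0.307981, cosθ=0.951392
  F = (M+m)·ẍ + m·l·cosθ·θ̈ − m·l·sinθ·θ̇² = 2.559606 + -0.389873 − -0.021830 = 2.191563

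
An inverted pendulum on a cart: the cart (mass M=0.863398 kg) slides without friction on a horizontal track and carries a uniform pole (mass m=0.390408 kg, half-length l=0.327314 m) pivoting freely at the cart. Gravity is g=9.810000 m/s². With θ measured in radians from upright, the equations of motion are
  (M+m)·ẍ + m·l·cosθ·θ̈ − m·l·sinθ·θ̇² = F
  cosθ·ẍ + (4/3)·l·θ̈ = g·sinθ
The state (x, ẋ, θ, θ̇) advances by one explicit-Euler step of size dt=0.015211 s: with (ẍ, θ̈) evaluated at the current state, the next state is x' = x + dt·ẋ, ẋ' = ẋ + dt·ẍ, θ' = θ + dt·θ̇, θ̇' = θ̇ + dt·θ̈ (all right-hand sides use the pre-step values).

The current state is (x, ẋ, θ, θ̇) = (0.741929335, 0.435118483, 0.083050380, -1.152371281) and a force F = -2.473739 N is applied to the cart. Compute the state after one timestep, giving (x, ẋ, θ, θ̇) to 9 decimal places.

sinθ=0.082954941, cosθ=0.996553299
temp = (F + m·l·θ̇²·sinθ)/(M+m) = (-2.473739 + 0.014077010)/1.253806 = -1.961756436
θ̈ = (g·sinθ − cosθ·temp)/(l·(4/3 − m·cos²θ/(M+m))) = 8.260054031
ẍ = temp − m·l·θ̈·cosθ/(M+m) = -2.800706991
Euler: x'=0.741929335+0.015211·0.435118483=0.748547922, ẋ'=0.435118483+0.015211·-2.800706991=0.392516929
       θ'=0.083050380+0.015211·-1.152371281=0.065521660, θ̇'=-1.152371281+0.015211·8.260054031=-1.026727599

(0.748547922, 0.392516929, 0.065521660, -1.026727599)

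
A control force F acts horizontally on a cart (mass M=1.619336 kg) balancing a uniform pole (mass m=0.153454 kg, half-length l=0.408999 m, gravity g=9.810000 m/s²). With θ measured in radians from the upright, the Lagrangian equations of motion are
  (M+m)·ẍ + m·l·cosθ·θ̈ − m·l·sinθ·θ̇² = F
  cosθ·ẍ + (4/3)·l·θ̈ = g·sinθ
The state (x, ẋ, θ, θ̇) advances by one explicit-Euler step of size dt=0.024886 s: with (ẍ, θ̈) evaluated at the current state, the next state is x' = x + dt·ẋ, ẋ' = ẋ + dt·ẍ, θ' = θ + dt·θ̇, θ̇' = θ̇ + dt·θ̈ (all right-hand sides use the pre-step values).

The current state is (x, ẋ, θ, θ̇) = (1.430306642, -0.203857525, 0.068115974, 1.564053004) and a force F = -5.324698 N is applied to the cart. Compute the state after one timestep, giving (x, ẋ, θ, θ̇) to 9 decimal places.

sinθ=0.068063312, cosθ=0.997681004
temp = (F + m·l·θ̇²·sinθ)/(M+m) = (-5.324698 + 0.010450004)/1.772790 = -2.997674849
θ̈ = (g·sinθ − cosθ·temp)/(l·(4/3 − m·cos²θ/(M+m))) = 7.172076642
ẍ = temp − m·l·θ̈·cosθ/(M+m) = -3.251000864
Euler: x'=1.430306642+0.024886·-0.203857525=1.425233444, ẋ'=-0.203857525+0.024886·-3.251000864=-0.284761933
       θ'=0.068115974+0.024886·1.564053004=0.107038997, θ̇'=1.564053004+0.024886·7.172076642=1.742537303

(1.425233444, -0.284761933, 0.107038997, 1.742537303)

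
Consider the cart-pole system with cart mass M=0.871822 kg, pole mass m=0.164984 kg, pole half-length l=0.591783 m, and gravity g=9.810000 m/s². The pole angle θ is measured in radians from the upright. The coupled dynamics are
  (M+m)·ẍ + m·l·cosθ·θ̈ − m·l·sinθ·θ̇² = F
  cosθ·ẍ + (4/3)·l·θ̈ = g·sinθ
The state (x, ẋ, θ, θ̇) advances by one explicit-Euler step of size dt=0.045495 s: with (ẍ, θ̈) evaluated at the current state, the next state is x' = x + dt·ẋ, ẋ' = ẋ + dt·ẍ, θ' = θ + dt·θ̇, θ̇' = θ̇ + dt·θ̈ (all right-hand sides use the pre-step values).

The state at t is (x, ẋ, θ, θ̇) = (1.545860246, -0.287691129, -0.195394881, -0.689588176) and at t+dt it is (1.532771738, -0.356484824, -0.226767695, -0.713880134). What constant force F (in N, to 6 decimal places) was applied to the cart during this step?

ẍ = (ẋ'−ẋ)/dt = (-0.356484824−-0.287691129)/0.045495 = -1.512115
θ̈ = (θ̇'−θ̇)/dt = (-0.713880134−-0.689588176)/0.045495 = -0.533948
sinθ=-0.194154, cosθ=0.980971
F = (M+m)·ẍ + m·l·cosθ·θ̈ − m·l·sinθ·θ̇² = -1.567770 + -0.051140 − -0.009014 = -1.609896

F = -1.609896 N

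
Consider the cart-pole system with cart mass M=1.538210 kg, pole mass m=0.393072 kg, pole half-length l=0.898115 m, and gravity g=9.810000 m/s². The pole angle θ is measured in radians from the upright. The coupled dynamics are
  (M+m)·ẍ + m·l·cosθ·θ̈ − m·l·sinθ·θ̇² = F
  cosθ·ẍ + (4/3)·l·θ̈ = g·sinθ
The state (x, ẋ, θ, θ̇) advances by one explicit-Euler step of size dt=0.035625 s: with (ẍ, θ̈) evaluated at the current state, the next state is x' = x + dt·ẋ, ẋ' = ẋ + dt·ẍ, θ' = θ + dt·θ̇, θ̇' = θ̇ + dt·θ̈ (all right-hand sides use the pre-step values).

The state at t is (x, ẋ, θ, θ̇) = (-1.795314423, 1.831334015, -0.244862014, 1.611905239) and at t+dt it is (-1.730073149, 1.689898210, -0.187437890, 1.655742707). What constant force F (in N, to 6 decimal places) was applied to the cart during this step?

ẍ = (ẋ'−ẋ)/dt = (1.689898210−1.831334015)/0.035625 = -3.970128
θ̈ = (θ̇'−θ̇)/dt = (1.655742707−1.611905239)/0.035625 = 1.230525
sinθ=-0.242422, cosθ=0.970171
F = (M+m)·ẍ + m·l·cosθ·θ̈ − m·l·sinθ·θ̇² = -7.667436 + 0.421447 − -0.222360 = -7.023630

F = -7.023630 N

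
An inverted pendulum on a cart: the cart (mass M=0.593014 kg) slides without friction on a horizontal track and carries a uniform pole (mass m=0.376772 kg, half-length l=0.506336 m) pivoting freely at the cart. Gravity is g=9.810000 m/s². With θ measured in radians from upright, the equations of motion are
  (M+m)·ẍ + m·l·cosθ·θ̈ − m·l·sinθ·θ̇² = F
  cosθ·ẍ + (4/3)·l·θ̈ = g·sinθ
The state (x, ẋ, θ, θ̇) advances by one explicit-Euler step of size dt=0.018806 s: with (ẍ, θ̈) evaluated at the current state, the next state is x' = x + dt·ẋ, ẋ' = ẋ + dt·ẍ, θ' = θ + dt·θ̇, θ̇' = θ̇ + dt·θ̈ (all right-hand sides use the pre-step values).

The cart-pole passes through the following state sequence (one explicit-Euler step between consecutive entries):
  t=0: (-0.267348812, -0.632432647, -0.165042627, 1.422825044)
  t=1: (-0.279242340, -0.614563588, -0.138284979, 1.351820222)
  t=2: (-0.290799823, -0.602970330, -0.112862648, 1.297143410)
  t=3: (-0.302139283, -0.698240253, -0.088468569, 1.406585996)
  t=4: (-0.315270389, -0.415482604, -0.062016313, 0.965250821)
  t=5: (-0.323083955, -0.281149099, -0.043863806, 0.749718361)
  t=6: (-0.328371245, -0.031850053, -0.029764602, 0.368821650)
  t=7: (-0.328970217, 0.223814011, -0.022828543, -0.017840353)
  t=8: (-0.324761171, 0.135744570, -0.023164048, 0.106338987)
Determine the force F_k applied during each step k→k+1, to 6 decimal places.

step 0→1:
  ẍ = (ẋ'−ẋ)/dt = (-0.614563588−-0.632432647)/0.018806 = 0.950179
  θ̈ = (θ̇'−θ̇)/dt = (1.351820222−1.422825044)/0.018806 = -3.775647
  sinθ=-0.164294, cosθ=0.986411
  F = (M+m)·ẍ + m·l·cosθ·θ̈ − m·l·sinθ·θ̇² = 0.921470 + -0.710505 − -0.063452 = 0.274417
step 1→2:
  ẍ = (ẋ'−ẋ)/dt = (-0.602970330−-0.614563588)/0.018806 = 0.616466
  θ̈ = (θ̇'−θ̇)/dt = (1.297143410−1.351820222)/0.018806 = -2.907413
  sinθ=-0.137845, cosθ=0.990454
  F = (M+m)·ẍ + m·l·cosθ·θ̈ − m·l·sinθ·θ̇² = 0.597840 + -0.549362 − -0.048056 = 0.096534
step 2→3:
  ẍ = (ẋ'−ẋ)/dt = (-0.698240253−-0.602970330)/0.018806 = -5.065932
  θ̈ = (θ̇'−θ̇)/dt = (1.406585996−1.297143410)/0.018806 = 5.819557
  sinθ=-0.112623, cosθ=0.993638
  F = (M+m)·ẍ + m·l·cosθ·θ̈ − m·l·sinθ·θ̇² = -4.912870 + 1.103152 − -0.036151 = -3.773567
step 3→4:
  ẍ = (ẋ'−ẋ)/dt = (-0.415482604−-0.698240253)/0.018806 = 15.035502
  θ̈ = (θ̇'−θ̇)/dt = (0.965250821−1.406585996)/0.018806 = -23.467786
  sinθ=-0.088353, cosθ=0.996089
  F = (M+m)·ẍ + m·l·cosθ·θ̈ − m·l·sinθ·θ̇² = 14.581219 + -4.459516 − -0.033348 = 10.155051
step 4→5:
  ẍ = (ẋ'−ẋ)/dt = (-0.281149099−-0.415482604)/0.018806 = 7.143119
  θ̈ = (θ̇'−θ̇)/dt = (0.749718361−0.965250821)/0.018806 = -11.460835
  sinθ=-0.061977, cosθ=0.998078
  F = (M+m)·ẍ + m·l·cosθ·θ̈ − m·l·sinθ·θ̇² = 6.927297 + -2.182217 − -0.011016 = 4.756096
step 5→6:
  ẍ = (ẋ'−ẋ)/dt = (-0.031850053−-0.281149099)/0.018806 = 13.256357
  θ̈ = (θ̇'−θ̇)/dt = (0.368821650−0.749718361)/0.018806 = -20.253999
  sinθ=-0.043850, cosθ=0.999038
  F = (M+m)·ẍ + m·l·cosθ·θ̈ − m·l·sinθ·θ̇² = 12.855829 + -3.860204 − -0.004702 = 9.000327
step 6→7:
  ẍ = (ẋ'−ẋ)/dt = (0.223814011−-0.031850053)/0.018806 = 13.594814
  θ̈ = (θ̇'−θ̇)/dt = (-0.017840353−0.368821650)/0.018806 = -20.560566
  sinθ=-0.029760, cosθ=0.999557
  F = (M+m)·ẍ + m·l·cosθ·θ̈ − m·l·sinθ·θ̇² = 13.184060 + -3.920668 − -0.000772 = 9.264164
step 7→8:
  ẍ = (ẋ'−ẋ)/dt = (0.135744570−0.223814011)/0.018806 = -4.683050
  θ̈ = (θ̇'−θ̇)/dt = (0.106338987−-0.017840353)/0.018806 = 6.603177
  sinθ=-0.022827, cosθ=0.999739
  F = (M+m)·ẍ + m·l·cosθ·θ̈ − m·l·sinθ·θ̇² = -4.541556 + 1.259381 − -0.000001 = -3.282174

F_0 = 0.274417 N
F_1 = 0.096534 N
F_2 = -3.773567 N
F_3 = 10.155051 N
F_4 = 4.756096 N
F_5 = 9.000327 N
F_6 = 9.264164 N
F_7 = -3.282174 N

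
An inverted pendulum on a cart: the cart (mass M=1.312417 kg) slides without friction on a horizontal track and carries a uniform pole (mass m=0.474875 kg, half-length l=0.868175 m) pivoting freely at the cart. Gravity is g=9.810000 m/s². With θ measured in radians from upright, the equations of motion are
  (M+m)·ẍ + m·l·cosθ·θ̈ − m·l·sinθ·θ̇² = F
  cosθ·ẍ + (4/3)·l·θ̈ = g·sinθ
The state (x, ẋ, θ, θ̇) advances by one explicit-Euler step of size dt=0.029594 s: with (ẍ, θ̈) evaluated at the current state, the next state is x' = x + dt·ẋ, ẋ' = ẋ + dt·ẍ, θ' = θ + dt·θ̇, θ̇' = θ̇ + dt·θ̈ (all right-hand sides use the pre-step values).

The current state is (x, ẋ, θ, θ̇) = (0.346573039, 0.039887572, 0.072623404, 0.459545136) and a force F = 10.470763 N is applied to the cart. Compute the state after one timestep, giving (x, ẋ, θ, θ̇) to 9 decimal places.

(0.347753472, 0.251034580, 0.086223183, 0.295817935)

sinθ=0.072559583, cosθ=0.997364079
temp = (F + m·l·θ̇²·sinθ)/(M+m) = (10.470763 + 0.006317390)/1.787292 = 5.861985837
θ̈ = (g·sinθ − cosθ·temp)/(l·(4/3 − m·cos²θ/(M+m))) = -5.532445803
ẍ = temp − m·l·θ̈·cosθ/(M+m) = 7.134791098
Euler: x'=0.346573039+0.029594·0.039887572=0.347753472, ẋ'=0.039887572+0.029594·7.134791098=0.251034580
       θ'=0.072623404+0.029594·0.459545136=0.086223183, θ̇'=0.459545136+0.029594·-5.532445803=0.295817935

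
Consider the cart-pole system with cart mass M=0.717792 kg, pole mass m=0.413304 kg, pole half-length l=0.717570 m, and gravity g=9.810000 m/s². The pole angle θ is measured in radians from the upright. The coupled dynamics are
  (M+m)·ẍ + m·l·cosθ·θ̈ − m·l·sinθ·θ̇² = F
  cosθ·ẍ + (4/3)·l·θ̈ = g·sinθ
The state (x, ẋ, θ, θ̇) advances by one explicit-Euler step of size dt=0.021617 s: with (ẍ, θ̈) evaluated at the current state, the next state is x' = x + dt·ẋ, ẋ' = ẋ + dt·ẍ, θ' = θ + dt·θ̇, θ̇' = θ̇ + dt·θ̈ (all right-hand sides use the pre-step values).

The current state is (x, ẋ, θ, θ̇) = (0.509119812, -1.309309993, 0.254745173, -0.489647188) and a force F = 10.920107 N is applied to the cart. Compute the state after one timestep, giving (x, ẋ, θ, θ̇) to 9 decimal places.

sinθ=0.251998814, cosθ=0.967727543
temp = (F + m·l·θ̇²·sinθ)/(M+m) = (10.920107 + 0.017918387)/1.131096 = 9.670289159
θ̈ = (g·sinθ − cosθ·temp)/(l·(4/3 − m·cos²θ/(M+m))) = -9.682232443
ẍ = temp − m·l·θ̈·cosθ/(M+m) = 12.127050797
Euler: x'=0.509119812+0.021617·-1.309309993=0.480816458, ẋ'=-1.309309993+0.021617·12.127050797=-1.047159536
       θ'=0.254745173+0.021617·-0.489647188=0.244160470, θ̇'=-0.489647188+0.021617·-9.682232443=-0.698948007

(0.480816458, -1.047159536, 0.244160470, -0.698948007)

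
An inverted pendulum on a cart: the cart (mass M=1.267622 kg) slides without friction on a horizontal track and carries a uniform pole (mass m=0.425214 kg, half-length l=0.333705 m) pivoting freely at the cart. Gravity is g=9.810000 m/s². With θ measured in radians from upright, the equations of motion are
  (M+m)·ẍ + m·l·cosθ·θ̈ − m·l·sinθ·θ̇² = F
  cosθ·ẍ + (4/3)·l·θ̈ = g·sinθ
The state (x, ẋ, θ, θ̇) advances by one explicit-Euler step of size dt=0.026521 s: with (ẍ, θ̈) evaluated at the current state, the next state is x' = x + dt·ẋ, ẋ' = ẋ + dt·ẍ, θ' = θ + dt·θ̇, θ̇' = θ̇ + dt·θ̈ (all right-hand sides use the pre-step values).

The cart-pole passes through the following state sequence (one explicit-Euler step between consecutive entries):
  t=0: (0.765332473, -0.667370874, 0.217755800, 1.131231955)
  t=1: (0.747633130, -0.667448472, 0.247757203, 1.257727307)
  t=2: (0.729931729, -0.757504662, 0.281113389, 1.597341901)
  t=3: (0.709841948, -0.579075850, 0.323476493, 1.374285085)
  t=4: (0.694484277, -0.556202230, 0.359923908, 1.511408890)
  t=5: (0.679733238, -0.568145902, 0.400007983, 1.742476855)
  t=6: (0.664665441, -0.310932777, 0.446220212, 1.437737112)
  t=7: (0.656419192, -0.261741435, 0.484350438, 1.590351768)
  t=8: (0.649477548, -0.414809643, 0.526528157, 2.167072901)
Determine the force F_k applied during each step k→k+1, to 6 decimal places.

F_0 = 0.616627 N
F_1 = -4.041768 N
F_2 = 10.142092 N
F_3 = 2.070445 N
F_4 = 0.280544 N
F_5 = 14.748398 N
F_6 = 3.749890 N
F_7 = -7.206728 N

step 0→1:
  ẍ = (ẋ'−ẋ)/dt = (-0.667448472−-0.667370874)/0.026521 = -0.002926
  θ̈ = (θ̇'−θ̇)/dt = (1.257727307−1.131231955)/0.026521 = 4.769630
  sinθ=0.216039, cosθ=0.976385
  F = (M+m)·ẍ + m·l·cosθ·θ̈ − m·l·sinθ·θ̇² = -0.004953 + 0.660809 − 0.039229 = 0.616627
step 1→2:
  ẍ = (ẋ'−ẋ)/dt = (-0.757504662−-0.667448472)/0.026521 = -3.395656
  θ̈ = (θ̇'−θ̇)/dt = (1.597341901−1.257727307)/0.026521 = 12.805497
  sinθ=0.245230, cosθ=0.969465
  F = (M+m)·ẍ + m·l·cosθ·θ̈ − m·l·sinθ·θ̇² = -5.748289 + 1.761565 − 0.055045 = -4.041768
step 2→3:
  ẍ = (ẋ'−ẋ)/dt = (-0.579075850−-0.757504662)/0.026521 = 6.727831
  θ̈ = (θ̇'−θ̇)/dt = (1.374285085−1.597341901)/0.026521 = -8.410573
  sinθ=0.277426, cosθ=0.960747
  F = (M+m)·ẍ + m·l·cosθ·θ̈ − m·l·sinθ·θ̇² = 11.389115 + -1.146582 − 0.100441 = 10.142092
step 3→4:
  ẍ = (ẋ'−ẋ)/dt = (-0.556202230−-0.579075850)/0.026521 = 0.862472
  θ̈ = (θ̇'−θ̇)/dt = (1.511408890−1.374285085)/0.026521 = 5.170386
  sinθ=0.317865, cosθ=0.948136
  F = (M+m)·ẍ + m·l·cosθ·θ̈ − m·l·sinθ·θ̇² = 1.460024 + 0.695607 − 0.085186 = 2.070445
step 4→5:
  ẍ = (ẋ'−ẋ)/dt = (-0.568145902−-0.556202230)/0.026521 = -0.450348
  θ̈ = (θ̇'−θ̇)/dt = (1.742476855−1.511408890)/0.026521 = 8.712641
  sinθ=0.352203, cosθ=0.935924
  F = (M+m)·ẍ + m·l·cosθ·θ̈ − m·l·sinθ·θ̇² = -0.762365 + 1.157072 − 0.114164 = 0.280544
step 5→6:
  ẍ = (ẋ'−ẋ)/dt = (-0.310932777−-0.568145902)/0.026521 = 9.698470
  θ̈ = (θ̇'−θ̇)/dt = (1.437737112−1.742476855)/0.026521 = -11.490507
  sinθ=0.389426, cosθ=0.921058
  F = (M+m)·ẍ + m·l·cosθ·θ̈ − m·l·sinθ·θ̇² = 16.417919 + -1.501746 − 0.167776 = 14.748398
step 6→7:
  ẍ = (ẋ'−ẋ)/dt = (-0.261741435−-0.310932777)/0.026521 = 1.854807
  θ̈ = (θ̇'−θ̇)/dt = (1.590351768−1.437737112)/0.026521 = 5.754483
  sinθ=0.431559, cosθ=0.902085
  F = (M+m)·ẍ + m·l·cosθ·θ̈ − m·l·sinθ·θ̇² = 3.139884 + 0.736587 − 0.126581 = 3.749890
step 7→8:
  ẍ = (ẋ'−ẋ)/dt = (-0.414809643−-0.261741435)/0.026521 = -5.771585
  θ̈ = (θ̇'−θ̇)/dt = (2.167072901−1.590351768)/0.026521 = 21.745829
  sinθ=0.465634, cosθ=0.884978
  F = (M+m)·ẍ + m·l·cosθ·θ̈ − m·l·sinθ·θ̇² = -9.770347 + 2.730728 − 0.167109 = -7.206728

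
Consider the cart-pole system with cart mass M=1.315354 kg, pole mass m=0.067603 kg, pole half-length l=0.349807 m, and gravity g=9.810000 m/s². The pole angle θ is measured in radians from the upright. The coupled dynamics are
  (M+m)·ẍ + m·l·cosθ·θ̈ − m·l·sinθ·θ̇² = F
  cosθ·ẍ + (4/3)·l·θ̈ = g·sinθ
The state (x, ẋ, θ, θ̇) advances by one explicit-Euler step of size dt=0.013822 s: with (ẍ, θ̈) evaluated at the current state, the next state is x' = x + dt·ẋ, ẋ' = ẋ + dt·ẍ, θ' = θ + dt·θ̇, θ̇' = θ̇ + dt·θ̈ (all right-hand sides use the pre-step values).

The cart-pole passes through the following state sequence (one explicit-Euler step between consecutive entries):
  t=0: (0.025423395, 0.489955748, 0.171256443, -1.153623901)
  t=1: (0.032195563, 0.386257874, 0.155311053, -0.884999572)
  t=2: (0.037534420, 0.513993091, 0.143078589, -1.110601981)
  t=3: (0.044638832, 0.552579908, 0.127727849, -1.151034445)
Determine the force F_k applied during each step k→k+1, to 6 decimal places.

F_0 = -9.927965 N
F_1 = 12.396316 N
F_2 = 3.788167 N

step 0→1:
  ẍ = (ẋ'−ẋ)/dt = (0.386257874−0.489955748)/0.013822 = -7.502378
  θ̈ = (θ̇'−θ̇)/dt = (-0.884999572−-1.153623901)/0.013822 = 19.434548
  sinθ=0.170421, cosθ=0.985371
  F = (M+m)·ẍ + m·l·cosθ·θ̈ − m·l·sinθ·θ̇² = -10.375467 + 0.452865 − 0.005363 = -9.927965
step 1→2:
  ẍ = (ẋ'−ẋ)/dt = (0.513993091−0.386257874)/0.013822 = 9.241442
  θ̈ = (θ̇'−θ̇)/dt = (-1.110601981−-0.884999572)/0.013822 = -16.321980
  sinθ=0.154687, cosθ=0.987963
  F = (M+m)·ẍ + m·l·cosθ·θ̈ − m·l·sinθ·θ̇² = 12.780517 + -0.381336 − 0.002865 = 12.396316
step 2→3:
  ẍ = (ẋ'−ẋ)/dt = (0.552579908−0.513993091)/0.013822 = 2.791696
  θ̈ = (θ̇'−θ̇)/dt = (-1.151034445−-1.110601981)/0.013822 = -2.925225
  sinθ=0.142591, cosθ=0.989782
  F = (M+m)·ẍ + m·l·cosθ·θ̈ − m·l·sinθ·θ̇² = 3.860795 + -0.068469 − 0.004159 = 3.788167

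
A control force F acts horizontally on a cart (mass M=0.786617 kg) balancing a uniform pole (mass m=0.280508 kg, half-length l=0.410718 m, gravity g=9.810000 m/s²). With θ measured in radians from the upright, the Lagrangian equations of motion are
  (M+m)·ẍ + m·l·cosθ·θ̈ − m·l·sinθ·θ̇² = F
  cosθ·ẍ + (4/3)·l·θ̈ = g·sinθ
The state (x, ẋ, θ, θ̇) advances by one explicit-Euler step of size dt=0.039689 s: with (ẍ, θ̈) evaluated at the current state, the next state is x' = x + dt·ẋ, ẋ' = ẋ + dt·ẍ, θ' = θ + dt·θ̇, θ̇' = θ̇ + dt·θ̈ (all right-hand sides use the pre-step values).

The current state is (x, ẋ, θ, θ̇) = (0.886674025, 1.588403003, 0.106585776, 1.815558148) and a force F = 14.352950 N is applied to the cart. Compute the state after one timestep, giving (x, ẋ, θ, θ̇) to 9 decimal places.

sinθ=0.106384079, cosθ=0.994325112
temp = (F + m·l·θ̇²·sinθ)/(M+m) = (14.352950 + 0.040400427)/1.067125 = 13.487970413
θ̈ = (g·sinθ − cosθ·temp)/(l·(4/3 − m·cos²θ/(M+m))) = -28.052328277
ẍ = temp − m·l·θ̈·cosθ/(M+m) = 16.499388219
Euler: x'=0.886674025+0.039689·1.588403003=0.949716152, ẋ'=1.588403003+0.039689·16.499388219=2.243247222
       θ'=0.106585776+0.039689·1.815558148=0.178643463, θ̇'=1.815558148+0.039689·-28.052328277=0.702189291

(0.949716152, 2.243247222, 0.178643463, 0.702189291)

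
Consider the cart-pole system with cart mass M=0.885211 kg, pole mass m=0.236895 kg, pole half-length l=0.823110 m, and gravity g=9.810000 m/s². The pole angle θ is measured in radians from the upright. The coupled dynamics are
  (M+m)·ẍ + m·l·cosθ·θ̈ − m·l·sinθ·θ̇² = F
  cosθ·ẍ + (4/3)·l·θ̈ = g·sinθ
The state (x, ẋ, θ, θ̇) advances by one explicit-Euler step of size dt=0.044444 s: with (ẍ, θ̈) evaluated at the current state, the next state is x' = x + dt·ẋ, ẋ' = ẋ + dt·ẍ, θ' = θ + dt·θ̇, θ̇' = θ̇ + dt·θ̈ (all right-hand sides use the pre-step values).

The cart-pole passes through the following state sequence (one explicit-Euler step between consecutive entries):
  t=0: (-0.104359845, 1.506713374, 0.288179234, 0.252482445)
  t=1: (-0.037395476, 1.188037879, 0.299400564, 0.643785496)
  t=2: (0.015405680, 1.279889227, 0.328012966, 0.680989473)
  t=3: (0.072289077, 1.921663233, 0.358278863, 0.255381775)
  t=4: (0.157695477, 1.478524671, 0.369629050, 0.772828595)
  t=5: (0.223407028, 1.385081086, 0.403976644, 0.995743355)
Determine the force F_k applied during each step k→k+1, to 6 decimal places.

step 0→1:
  ẍ = (ẋ'−ẋ)/dt = (1.188037879−1.506713374)/0.044444 = -7.170270
  θ̈ = (θ̇'−θ̇)/dt = (0.643785496−0.252482445)/0.044444 = 8.804407
  sinθ=0.284207, cosθ=0.958763
  F = (M+m)·ẍ + m·l·cosθ·θ̈ − m·l·sinθ·θ̇² = -8.045803 + 1.645982 − 0.003533 = -6.403354
step 1→2:
  ẍ = (ẋ'−ẋ)/dt = (1.279889227−1.188037879)/0.044444 = 2.066676
  θ̈ = (θ̇'−θ̇)/dt = (0.680989473−0.643785496)/0.044444 = 0.837098
  sinθ=0.294947, cosθ=0.955513
  F = (M+m)·ẍ + m·l·cosθ·θ̈ − m·l·sinθ·θ̇² = 2.319030 + 0.155965 − 0.023836 = 2.451158
step 2→3:
  ẍ = (ẋ'−ẋ)/dt = (1.921663233−1.279889227)/0.044444 = 14.440060
  θ̈ = (θ̇'−θ̇)/dt = (0.255381775−0.680989473)/0.044444 = -9.576269
  sinθ=0.322163, cosθ=0.946684
  F = (M+m)·ẍ + m·l·cosθ·θ̈ − m·l·sinθ·θ̇² = 16.203277 + -1.767727 − 0.029132 = 14.406418
step 3→4:
  ẍ = (ẋ'−ẋ)/dt = (1.478524671−1.921663233)/0.044444 = -9.970717
  θ̈ = (θ̇'−θ̇)/dt = (0.772828595−0.255381775)/0.044444 = 11.642670
  sinθ=0.350663, cosθ=0.936502
  F = (M+m)·ẍ + m·l·cosθ·θ̈ − m·l·sinθ·θ̇² = -11.188202 + 2.126057 − 0.004459 = -9.066604
step 4→5:
  ẍ = (ẋ'−ẋ)/dt = (1.385081086−1.478524671)/0.044444 = -2.102502
  θ̈ = (θ̇'−θ̇)/dt = (0.995743355−0.772828595)/0.044444 = 5.015632
  sinθ=0.361270, cosθ=0.932461
  F = (M+m)·ẍ + m·l·cosθ·θ̈ − m·l·sinθ·θ̇² = -2.359230 + 0.911949 − 0.042074 = -1.489355

F_0 = -6.403354 N
F_1 = 2.451158 N
F_2 = 14.406418 N
F_3 = -9.066604 N
F_4 = -1.489355 N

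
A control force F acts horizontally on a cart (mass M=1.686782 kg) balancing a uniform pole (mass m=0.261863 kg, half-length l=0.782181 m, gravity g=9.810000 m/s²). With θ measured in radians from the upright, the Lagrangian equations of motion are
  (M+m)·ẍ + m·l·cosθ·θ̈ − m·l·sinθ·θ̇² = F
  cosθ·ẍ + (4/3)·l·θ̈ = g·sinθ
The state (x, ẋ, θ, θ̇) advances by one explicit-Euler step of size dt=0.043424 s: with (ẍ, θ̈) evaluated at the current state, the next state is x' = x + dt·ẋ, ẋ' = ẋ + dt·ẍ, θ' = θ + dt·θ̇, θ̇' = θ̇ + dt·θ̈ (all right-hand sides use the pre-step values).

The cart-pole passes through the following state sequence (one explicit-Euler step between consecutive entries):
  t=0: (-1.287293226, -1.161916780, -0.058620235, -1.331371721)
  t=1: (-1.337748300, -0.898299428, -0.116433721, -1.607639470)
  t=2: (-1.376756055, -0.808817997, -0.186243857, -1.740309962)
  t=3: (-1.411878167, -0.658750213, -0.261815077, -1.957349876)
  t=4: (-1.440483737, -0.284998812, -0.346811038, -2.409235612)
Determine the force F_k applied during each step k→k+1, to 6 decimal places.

step 0→1:
  ẍ = (ẋ'−ẋ)/dt = (-0.898299428−-1.161916780)/0.043424 = 6.070775
  θ̈ = (θ̇'−θ̇)/dt = (-1.607639470−-1.331371721)/0.043424 = -6.362098
  sinθ=-0.058587, cosθ=0.998282
  F = (M+m)·ẍ + m·l·cosθ·θ̈ − m·l·sinθ·θ̇² = 11.829786 + -1.300874 − -0.021271 = 10.550183
step 1→2:
  ẍ = (ẋ'−ẋ)/dt = (-0.808817997−-0.898299428)/0.043424 = 2.060645
  θ̈ = (θ̇'−θ̇)/dt = (-1.740309962−-1.607639470)/0.043424 = -3.055234
  sinθ=-0.116171, cosθ=0.993229
  F = (M+m)·ẍ + m·l·cosθ·θ̈ − m·l·sinθ·θ̇² = 4.015465 + -0.621549 − -0.061497 = 3.455413
step 2→3:
  ẍ = (ẋ'−ẋ)/dt = (-0.658750213−-0.808817997)/0.043424 = 3.455872
  θ̈ = (θ̇'−θ̇)/dt = (-1.957349876−-1.740309962)/0.043424 = -4.998156
  sinθ=-0.185169, cosθ=0.982707
  F = (M+m)·ẍ + m·l·cosθ·θ̈ − m·l·sinθ·θ̇² = 6.734268 + -1.006040 − -0.114869 = 5.843097
step 3→4:
  ẍ = (ẋ'−ẋ)/dt = (-0.284998812−-0.658750213)/0.043424 = 8.607024
  θ̈ = (θ̇'−θ̇)/dt = (-2.409235612−-1.957349876)/0.043424 = -10.406359
  sinθ=-0.258834, cosθ=0.965922
  F = (M+m)·ẍ + m·l·cosθ·θ̈ − m·l·sinθ·θ̇² = 16.772034 + -2.058838 − -0.203114 = 14.916310

F_0 = 10.550183 N
F_1 = 3.455413 N
F_2 = 5.843097 N
F_3 = 14.916310 N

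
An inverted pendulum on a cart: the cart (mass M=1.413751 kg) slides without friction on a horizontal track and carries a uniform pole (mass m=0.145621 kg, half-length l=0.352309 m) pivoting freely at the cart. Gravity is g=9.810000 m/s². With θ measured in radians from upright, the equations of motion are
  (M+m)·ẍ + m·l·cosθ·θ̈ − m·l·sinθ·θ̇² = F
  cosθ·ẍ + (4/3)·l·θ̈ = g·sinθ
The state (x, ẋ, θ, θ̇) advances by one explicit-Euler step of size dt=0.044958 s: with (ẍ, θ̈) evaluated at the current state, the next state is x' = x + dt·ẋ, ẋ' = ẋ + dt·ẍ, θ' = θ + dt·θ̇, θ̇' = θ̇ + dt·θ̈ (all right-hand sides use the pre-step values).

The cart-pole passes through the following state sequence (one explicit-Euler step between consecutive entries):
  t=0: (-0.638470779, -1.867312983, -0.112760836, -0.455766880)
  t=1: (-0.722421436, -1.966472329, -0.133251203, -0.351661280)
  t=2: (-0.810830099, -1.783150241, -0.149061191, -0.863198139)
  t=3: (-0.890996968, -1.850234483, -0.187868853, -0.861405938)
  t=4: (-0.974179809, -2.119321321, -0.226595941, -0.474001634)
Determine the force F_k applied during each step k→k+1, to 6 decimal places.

step 0→1:
  ẍ = (ẋ'−ẋ)/dt = (-1.966472329−-1.867312983)/0.044958 = -2.205600
  θ̈ = (θ̇'−θ̇)/dt = (-0.351661280−-0.455766880)/0.044958 = 2.315619
  sinθ=-0.112522, cosθ=0.993649
  F = (M+m)·ẍ + m·l·cosθ·θ̈ − m·l·sinθ·θ̇² = -3.439350 + 0.118045 − -0.001199 = -3.320106
step 1→2:
  ẍ = (ẋ'−ẋ)/dt = (-1.783150241−-1.966472329)/0.044958 = 4.077630
  θ̈ = (θ̇'−θ̇)/dt = (-0.863198139−-0.351661280)/0.044958 = -11.378105
  sinθ=-0.132857, cosθ=0.991135
  F = (M+m)·ẍ + m·l·cosθ·θ̈ − m·l·sinθ·θ̇² = 6.358542 + -0.578563 − -0.000843 = 5.780822
step 2→3:
  ẍ = (ẋ'−ẋ)/dt = (-1.850234483−-1.783150241)/0.044958 = -1.492154
  θ̈ = (θ̇'−θ̇)/dt = (-0.861405938−-0.863198139)/0.044958 = 0.039864
  sinθ=-0.148510, cosθ=0.988911
  F = (M+m)·ẍ + m·l·cosθ·θ̈ − m·l·sinθ·θ̇² = -2.326823 + 0.002022 − -0.005677 = -2.319123
step 3→4:
  ẍ = (ẋ'−ẋ)/dt = (-2.119321321−-1.850234483)/0.044958 = -5.985294
  θ̈ = (θ̇'−θ̇)/dt = (-0.474001634−-0.861405938)/0.044958 = 8.617027
  sinθ=-0.186766, cosθ=0.982404
  F = (M+m)·ẍ + m·l·cosθ·θ̈ − m·l·sinθ·θ̇² = -9.333300 + 0.434306 − -0.007110 = -8.891884

F_0 = -3.320106 N
F_1 = 5.780822 N
F_2 = -2.319123 N
F_3 = -8.891884 N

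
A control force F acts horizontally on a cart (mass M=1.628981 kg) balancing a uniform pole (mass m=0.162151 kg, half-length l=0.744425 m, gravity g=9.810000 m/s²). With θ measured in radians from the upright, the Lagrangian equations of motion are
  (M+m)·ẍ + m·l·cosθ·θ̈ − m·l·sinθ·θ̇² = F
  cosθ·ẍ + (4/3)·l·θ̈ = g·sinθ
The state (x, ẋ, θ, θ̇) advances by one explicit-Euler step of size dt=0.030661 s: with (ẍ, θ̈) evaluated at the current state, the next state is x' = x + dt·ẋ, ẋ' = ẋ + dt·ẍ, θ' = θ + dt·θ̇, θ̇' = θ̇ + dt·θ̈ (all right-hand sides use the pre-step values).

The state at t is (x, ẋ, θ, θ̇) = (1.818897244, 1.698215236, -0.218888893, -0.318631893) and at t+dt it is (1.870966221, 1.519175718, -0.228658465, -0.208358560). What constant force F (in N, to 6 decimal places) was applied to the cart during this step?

F = -10.032563 N

ẍ = (ẋ'−ẋ)/dt = (1.519175718−1.698215236)/0.030661 = -5.839324
θ̈ = (θ̇'−θ̇)/dt = (-0.208358560−-0.318631893)/0.030661 = 3.596534
sinθ=-0.217145, cosθ=0.976139
F = (M+m)·ẍ + m·l·cosθ·θ̈ − m·l·sinθ·θ̇² = -10.459000 + 0.423776 − -0.002661 = -10.032563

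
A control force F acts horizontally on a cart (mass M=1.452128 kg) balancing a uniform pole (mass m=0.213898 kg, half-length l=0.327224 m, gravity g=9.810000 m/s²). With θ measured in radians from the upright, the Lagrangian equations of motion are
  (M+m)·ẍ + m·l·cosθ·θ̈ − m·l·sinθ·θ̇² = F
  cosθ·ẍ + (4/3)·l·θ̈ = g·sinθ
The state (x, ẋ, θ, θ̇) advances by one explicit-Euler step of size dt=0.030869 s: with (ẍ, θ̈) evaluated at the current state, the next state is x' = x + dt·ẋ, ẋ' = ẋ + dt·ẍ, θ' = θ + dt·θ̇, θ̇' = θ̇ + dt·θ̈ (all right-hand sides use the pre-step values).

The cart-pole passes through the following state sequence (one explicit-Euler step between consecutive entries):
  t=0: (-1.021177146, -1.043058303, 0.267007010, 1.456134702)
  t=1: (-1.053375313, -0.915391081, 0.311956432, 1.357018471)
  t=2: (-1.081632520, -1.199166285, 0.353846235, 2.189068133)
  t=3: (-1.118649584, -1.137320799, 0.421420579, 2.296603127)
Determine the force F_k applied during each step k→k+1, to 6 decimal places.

F_0 = 6.634378 N
F_1 = -13.559609 N
F_2 = 3.450352 N

step 0→1:
  ẍ = (ẋ'−ẋ)/dt = (-0.915391081−-1.043058303)/0.030869 = 4.135774
  θ̈ = (θ̇'−θ̇)/dt = (1.357018471−1.456134702)/0.030869 = -3.210866
  sinθ=0.263846, cosθ=0.964565
  F = (M+m)·ẍ + m·l·cosθ·θ̈ − m·l·sinθ·θ̇² = 6.890308 + -0.216773 − 0.039157 = 6.634378
step 1→2:
  ẍ = (ẋ'−ẋ)/dt = (-1.199166285−-0.915391081)/0.030869 = -9.192886
  θ̈ = (θ̇'−θ̇)/dt = (2.189068133−1.357018471)/0.030869 = 26.954215
  sinθ=0.306921, cosθ=0.951735
  F = (M+m)·ẍ + m·l·cosθ·θ̈ − m·l·sinθ·θ̇² = -15.315587 + 1.795538 − 0.039559 = -13.559609
step 2→3:
  ẍ = (ẋ'−ẋ)/dt = (-1.137320799−-1.199166285)/0.030869 = 2.003482
  θ̈ = (θ̇'−θ̇)/dt = (2.296603127−2.189068133)/0.030869 = 3.483592
  sinθ=0.346508, cosθ=0.938047
  F = (M+m)·ẍ + m·l·cosθ·θ̈ − m·l·sinθ·θ̇² = 3.337853 + 0.228720 − 0.116221 = 3.450352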